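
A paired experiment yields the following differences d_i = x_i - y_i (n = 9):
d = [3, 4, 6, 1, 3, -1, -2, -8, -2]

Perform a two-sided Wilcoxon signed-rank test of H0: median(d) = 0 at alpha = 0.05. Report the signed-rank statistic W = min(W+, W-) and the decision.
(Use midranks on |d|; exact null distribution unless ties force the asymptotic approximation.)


Step 1: Drop any zero differences (none here) and take |d_i|.
|d| = [3, 4, 6, 1, 3, 1, 2, 8, 2]
Step 2: Midrank |d_i| (ties get averaged ranks).
ranks: |3|->5.5, |4|->7, |6|->8, |1|->1.5, |3|->5.5, |1|->1.5, |2|->3.5, |8|->9, |2|->3.5
Step 3: Attach original signs; sum ranks with positive sign and with negative sign.
W+ = 5.5 + 7 + 8 + 1.5 + 5.5 = 27.5
W- = 1.5 + 3.5 + 9 + 3.5 = 17.5
(Check: W+ + W- = 45 should equal n(n+1)/2 = 45.)
Step 4: Test statistic W = min(W+, W-) = 17.5.
Step 5: Ties in |d|, so use the tie-corrected normal approximation.
        E[W] = n(n+1)/4 = 9*10/4 = 22.5.
        Tie groups: |d|=1 (t=2), |d|=2 (t=2), |d|=3 (t=2); sum(t^3 - t) = 18.
        Var[W] = n(n+1)(2n+1)/24 - sum(t^3-t)/48 = 1710/24 - 18/48 = 70.875.
        z = (W - E[W]) / sqrt(Var[W]) = (17.5 - 22.5) / 8.4187 = -0.5939.
        Two-sided p = 2*Phi(z) = 0.552570.
Step 6: alpha = 0.05. fail to reject H0.

W+ = 27.5, W- = 17.5, W = min = 17.5, p = 0.552570, fail to reject H0.


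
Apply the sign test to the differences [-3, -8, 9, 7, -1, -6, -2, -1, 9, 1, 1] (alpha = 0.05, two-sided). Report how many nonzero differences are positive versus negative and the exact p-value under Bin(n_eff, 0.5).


Step 1: Discard zero differences. Original n = 11; n_eff = number of nonzero differences = 11.
Nonzero differences (with sign): -3, -8, +9, +7, -1, -6, -2, -1, +9, +1, +1
Step 2: Count signs: positive = 5, negative = 6.
Step 3: Under H0: P(positive) = 0.5, so the number of positives S ~ Bin(11, 0.5).
Step 4: Two-sided exact p-value = sum of Bin(11,0.5) probabilities at or below the observed probability = 1.000000.
Step 5: alpha = 0.05. fail to reject H0.

n_eff = 11, pos = 5, neg = 6, p = 1.000000, fail to reject H0.


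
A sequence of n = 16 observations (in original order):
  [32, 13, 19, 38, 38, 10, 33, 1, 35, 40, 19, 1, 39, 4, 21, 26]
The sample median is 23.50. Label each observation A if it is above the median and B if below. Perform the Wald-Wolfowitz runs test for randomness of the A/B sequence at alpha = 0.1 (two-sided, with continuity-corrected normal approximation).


Step 1: Compute median = 23.50; label A = above, B = below.
Labels in order: ABBAABABAABBABBA  (n_A = 8, n_B = 8)
Step 2: Count runs R = 11.
Step 3: Under H0 (random ordering), E[R] = 2*n_A*n_B/(n_A+n_B) + 1 = 2*8*8/16 + 1 = 9.0000.
        Var[R] = 2*n_A*n_B*(2*n_A*n_B - n_A - n_B) / ((n_A+n_B)^2 * (n_A+n_B-1)) = 14336/3840 = 3.7333.
        SD[R] = 1.9322.
Step 4: Continuity-corrected z = (R - 0.5 - E[R]) / SD[R] = (11 - 0.5 - 9.0000) / 1.9322 = 0.7763.
Step 5: Two-sided p-value via normal approximation = 2*(1 - Phi(|z|)) = 0.437558.
Step 6: alpha = 0.1. fail to reject H0.

R = 11, z = 0.7763, p = 0.437558, fail to reject H0.


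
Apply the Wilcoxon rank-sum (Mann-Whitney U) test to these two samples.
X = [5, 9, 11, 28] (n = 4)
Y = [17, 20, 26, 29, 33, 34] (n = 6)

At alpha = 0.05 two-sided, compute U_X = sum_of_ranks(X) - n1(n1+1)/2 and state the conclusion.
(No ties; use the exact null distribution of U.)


Step 1: Combine and sort all 10 observations; assign midranks.
sorted (value, group): (5,X), (9,X), (11,X), (17,Y), (20,Y), (26,Y), (28,X), (29,Y), (33,Y), (34,Y)
ranks: 5->1, 9->2, 11->3, 17->4, 20->5, 26->6, 28->7, 29->8, 33->9, 34->10
Step 2: Rank sum for X: R1 = 1 + 2 + 3 + 7 = 13.
Step 3: U_X = R1 - n1(n1+1)/2 = 13 - 4*5/2 = 13 - 10 = 3.
       U_Y = n1*n2 - U_X = 24 - 3 = 21.
Step 4: No ties, so the exact null distribution of U (based on enumerating the C(10,4) = 210 equally likely rank assignments) gives the two-sided p-value.
Step 5: p-value = 0.066667; compare to alpha = 0.05. fail to reject H0.

U_X = 3, p = 0.066667, fail to reject H0 at alpha = 0.05.


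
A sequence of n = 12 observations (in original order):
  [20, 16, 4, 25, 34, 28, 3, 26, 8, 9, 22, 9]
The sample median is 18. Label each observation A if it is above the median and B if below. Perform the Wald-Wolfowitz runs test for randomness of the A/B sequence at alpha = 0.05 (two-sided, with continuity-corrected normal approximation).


Step 1: Compute median = 18; label A = above, B = below.
Labels in order: ABBAAABABBAB  (n_A = 6, n_B = 6)
Step 2: Count runs R = 8.
Step 3: Under H0 (random ordering), E[R] = 2*n_A*n_B/(n_A+n_B) + 1 = 2*6*6/12 + 1 = 7.0000.
        Var[R] = 2*n_A*n_B*(2*n_A*n_B - n_A - n_B) / ((n_A+n_B)^2 * (n_A+n_B-1)) = 4320/1584 = 2.7273.
        SD[R] = 1.6514.
Step 4: Continuity-corrected z = (R - 0.5 - E[R]) / SD[R] = (8 - 0.5 - 7.0000) / 1.6514 = 0.3028.
Step 5: Two-sided p-value via normal approximation = 2*(1 - Phi(|z|)) = 0.762069.
Step 6: alpha = 0.05. fail to reject H0.

R = 8, z = 0.3028, p = 0.762069, fail to reject H0.


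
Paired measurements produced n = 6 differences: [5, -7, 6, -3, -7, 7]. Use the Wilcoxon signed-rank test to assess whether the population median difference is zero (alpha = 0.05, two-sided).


Step 1: Drop any zero differences (none here) and take |d_i|.
|d| = [5, 7, 6, 3, 7, 7]
Step 2: Midrank |d_i| (ties get averaged ranks).
ranks: |5|->2, |7|->5, |6|->3, |3|->1, |7|->5, |7|->5
Step 3: Attach original signs; sum ranks with positive sign and with negative sign.
W+ = 2 + 3 + 5 = 10
W- = 5 + 1 + 5 = 11
(Check: W+ + W- = 21 should equal n(n+1)/2 = 21.)
Step 4: Test statistic W = min(W+, W-) = 10.
Step 5: Ties in |d|, so use the tie-corrected normal approximation.
        E[W] = n(n+1)/4 = 6*7/4 = 10.5.
        Tie groups: |d|=7 (t=3); sum(t^3 - t) = 24.
        Var[W] = n(n+1)(2n+1)/24 - sum(t^3-t)/48 = 546/24 - 24/48 = 22.25.
        z = (W - E[W]) / sqrt(Var[W]) = (10 - 10.5) / 4.7170 = -0.1060.
        Two-sided p = 2*Phi(z) = 0.915583.
Step 6: alpha = 0.05. fail to reject H0.

W+ = 10, W- = 11, W = min = 10, p = 0.915583, fail to reject H0.


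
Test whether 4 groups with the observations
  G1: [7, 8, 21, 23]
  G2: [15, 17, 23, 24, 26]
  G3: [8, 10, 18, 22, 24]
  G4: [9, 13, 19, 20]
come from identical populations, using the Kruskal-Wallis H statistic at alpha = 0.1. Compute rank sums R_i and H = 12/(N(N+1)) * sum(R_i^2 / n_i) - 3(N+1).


Step 1: Combine all N = 18 observations and assign midranks.
sorted (value, group, rank): (7,G1,1), (8,G1,2.5), (8,G3,2.5), (9,G4,4), (10,G3,5), (13,G4,6), (15,G2,7), (17,G2,8), (18,G3,9), (19,G4,10), (20,G4,11), (21,G1,12), (22,G3,13), (23,G1,14.5), (23,G2,14.5), (24,G2,16.5), (24,G3,16.5), (26,G2,18)
Step 2: Sum ranks within each group.
R_1 = 30 (n_1 = 4)
R_2 = 64 (n_2 = 5)
R_3 = 46 (n_3 = 5)
R_4 = 31 (n_4 = 4)
Step 3: H = 12/(N(N+1)) * sum(R_i^2/n_i) - 3(N+1)
     = 12/(18*19) * (30^2/4 + 64^2/5 + 46^2/5 + 31^2/4) - 3*19
     = 0.035088 * 1707.65 - 57
     = 2.917544.
Step 4: Ties present; correction factor C = 1 - 18/(18^3 - 18) = 0.996904. Corrected H = 2.917544 / 0.996904 = 2.926605.
Step 5: Under H0, H ~ chi^2(3); p-value = 0.403080.
Step 6: alpha = 0.1. fail to reject H0.

H = 2.9266, df = 3, p = 0.403080, fail to reject H0.


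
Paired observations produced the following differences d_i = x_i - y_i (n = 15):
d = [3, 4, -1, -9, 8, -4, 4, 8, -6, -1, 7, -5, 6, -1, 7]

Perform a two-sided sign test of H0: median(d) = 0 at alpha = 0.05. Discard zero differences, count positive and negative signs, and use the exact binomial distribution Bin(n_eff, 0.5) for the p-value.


Step 1: Discard zero differences. Original n = 15; n_eff = number of nonzero differences = 15.
Nonzero differences (with sign): +3, +4, -1, -9, +8, -4, +4, +8, -6, -1, +7, -5, +6, -1, +7
Step 2: Count signs: positive = 8, negative = 7.
Step 3: Under H0: P(positive) = 0.5, so the number of positives S ~ Bin(15, 0.5).
Step 4: Two-sided exact p-value = sum of Bin(15,0.5) probabilities at or below the observed probability = 1.000000.
Step 5: alpha = 0.05. fail to reject H0.

n_eff = 15, pos = 8, neg = 7, p = 1.000000, fail to reject H0.


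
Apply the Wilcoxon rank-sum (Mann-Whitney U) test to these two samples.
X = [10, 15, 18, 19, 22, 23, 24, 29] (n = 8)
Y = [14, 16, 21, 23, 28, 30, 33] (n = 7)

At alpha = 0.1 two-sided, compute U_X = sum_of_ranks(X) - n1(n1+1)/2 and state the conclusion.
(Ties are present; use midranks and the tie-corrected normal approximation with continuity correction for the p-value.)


Step 1: Combine and sort all 15 observations; assign midranks.
sorted (value, group): (10,X), (14,Y), (15,X), (16,Y), (18,X), (19,X), (21,Y), (22,X), (23,X), (23,Y), (24,X), (28,Y), (29,X), (30,Y), (33,Y)
ranks: 10->1, 14->2, 15->3, 16->4, 18->5, 19->6, 21->7, 22->8, 23->9.5, 23->9.5, 24->11, 28->12, 29->13, 30->14, 33->15
Step 2: Rank sum for X: R1 = 1 + 3 + 5 + 6 + 8 + 9.5 + 11 + 13 = 56.5.
Step 3: U_X = R1 - n1(n1+1)/2 = 56.5 - 8*9/2 = 56.5 - 36 = 20.5.
       U_Y = n1*n2 - U_X = 56 - 20.5 = 35.5.
Step 4: Ties are present, so use the tie-corrected normal approximation (with continuity correction) for the p-value.
Step 5: p-value = 0.417471; compare to alpha = 0.1. fail to reject H0.

U_X = 20.5, p = 0.417471, fail to reject H0 at alpha = 0.1.


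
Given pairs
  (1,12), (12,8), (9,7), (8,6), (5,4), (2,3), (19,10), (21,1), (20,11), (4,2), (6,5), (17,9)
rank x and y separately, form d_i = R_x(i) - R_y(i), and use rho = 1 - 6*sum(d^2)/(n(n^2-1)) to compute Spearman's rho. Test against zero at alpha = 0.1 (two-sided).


Step 1: Rank x and y separately (midranks; no ties here).
rank(x): 1->1, 12->8, 9->7, 8->6, 5->4, 2->2, 19->10, 21->12, 20->11, 4->3, 6->5, 17->9
rank(y): 12->12, 8->8, 7->7, 6->6, 4->4, 3->3, 10->10, 1->1, 11->11, 2->2, 5->5, 9->9
Step 2: d_i = R_x(i) - R_y(i); compute d_i^2.
  (1-12)^2=121, (8-8)^2=0, (7-7)^2=0, (6-6)^2=0, (4-4)^2=0, (2-3)^2=1, (10-10)^2=0, (12-1)^2=121, (11-11)^2=0, (3-2)^2=1, (5-5)^2=0, (9-9)^2=0
sum(d^2) = 244.
Step 3: rho = 1 - 6*244 / (12*(12^2 - 1)) = 1 - 1464/1716 = 0.146853.
Step 4: Under H0, t = rho * sqrt((n-2)/(1-rho^2)) = 0.4695 ~ t(10).
Step 5: Two-sided p-value from the t-distribution with 10 df = 0.648796.
Step 6: alpha = 0.1. fail to reject H0.

rho = 0.1469, p = 0.648796, fail to reject H0 at alpha = 0.1.


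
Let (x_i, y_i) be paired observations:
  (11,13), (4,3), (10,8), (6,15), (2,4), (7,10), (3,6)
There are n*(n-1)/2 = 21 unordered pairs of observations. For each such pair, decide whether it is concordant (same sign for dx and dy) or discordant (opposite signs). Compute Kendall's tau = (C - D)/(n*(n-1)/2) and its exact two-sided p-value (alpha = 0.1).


Step 1: Enumerate the 21 unordered pairs (i,j) with i<j and classify each by sign(x_j-x_i) * sign(y_j-y_i).
  (1,2):dx=-7,dy=-10->C; (1,3):dx=-1,dy=-5->C; (1,4):dx=-5,dy=+2->D; (1,5):dx=-9,dy=-9->C
  (1,6):dx=-4,dy=-3->C; (1,7):dx=-8,dy=-7->C; (2,3):dx=+6,dy=+5->C; (2,4):dx=+2,dy=+12->C
  (2,5):dx=-2,dy=+1->D; (2,6):dx=+3,dy=+7->C; (2,7):dx=-1,dy=+3->D; (3,4):dx=-4,dy=+7->D
  (3,5):dx=-8,dy=-4->C; (3,6):dx=-3,dy=+2->D; (3,7):dx=-7,dy=-2->C; (4,5):dx=-4,dy=-11->C
  (4,6):dx=+1,dy=-5->D; (4,7):dx=-3,dy=-9->C; (5,6):dx=+5,dy=+6->C; (5,7):dx=+1,dy=+2->C
  (6,7):dx=-4,dy=-4->C
Step 2: C = 15, D = 6, total pairs = 21.
Step 3: tau = (C - D)/(n(n-1)/2) = (15 - 6)/21 = 0.428571.
Step 4: Exact two-sided p-value (enumerate n! = 5040 permutations of y under H0): p = 0.238889.
Step 5: alpha = 0.1. fail to reject H0.

tau_b = 0.4286 (C=15, D=6), p = 0.238889, fail to reject H0.


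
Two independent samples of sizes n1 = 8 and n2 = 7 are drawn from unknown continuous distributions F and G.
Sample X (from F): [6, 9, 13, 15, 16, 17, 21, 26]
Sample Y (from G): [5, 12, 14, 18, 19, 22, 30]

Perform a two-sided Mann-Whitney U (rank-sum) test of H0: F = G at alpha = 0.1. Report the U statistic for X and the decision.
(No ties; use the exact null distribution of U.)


Step 1: Combine and sort all 15 observations; assign midranks.
sorted (value, group): (5,Y), (6,X), (9,X), (12,Y), (13,X), (14,Y), (15,X), (16,X), (17,X), (18,Y), (19,Y), (21,X), (22,Y), (26,X), (30,Y)
ranks: 5->1, 6->2, 9->3, 12->4, 13->5, 14->6, 15->7, 16->8, 17->9, 18->10, 19->11, 21->12, 22->13, 26->14, 30->15
Step 2: Rank sum for X: R1 = 2 + 3 + 5 + 7 + 8 + 9 + 12 + 14 = 60.
Step 3: U_X = R1 - n1(n1+1)/2 = 60 - 8*9/2 = 60 - 36 = 24.
       U_Y = n1*n2 - U_X = 56 - 24 = 32.
Step 4: No ties, so the exact null distribution of U (based on enumerating the C(15,8) = 6435 equally likely rank assignments) gives the two-sided p-value.
Step 5: p-value = 0.694328; compare to alpha = 0.1. fail to reject H0.

U_X = 24, p = 0.694328, fail to reject H0 at alpha = 0.1.


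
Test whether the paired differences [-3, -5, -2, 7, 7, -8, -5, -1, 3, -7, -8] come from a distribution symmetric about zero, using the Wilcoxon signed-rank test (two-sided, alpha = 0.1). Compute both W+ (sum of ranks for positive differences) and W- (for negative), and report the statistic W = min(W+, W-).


Step 1: Drop any zero differences (none here) and take |d_i|.
|d| = [3, 5, 2, 7, 7, 8, 5, 1, 3, 7, 8]
Step 2: Midrank |d_i| (ties get averaged ranks).
ranks: |3|->3.5, |5|->5.5, |2|->2, |7|->8, |7|->8, |8|->10.5, |5|->5.5, |1|->1, |3|->3.5, |7|->8, |8|->10.5
Step 3: Attach original signs; sum ranks with positive sign and with negative sign.
W+ = 8 + 8 + 3.5 = 19.5
W- = 3.5 + 5.5 + 2 + 10.5 + 5.5 + 1 + 8 + 10.5 = 46.5
(Check: W+ + W- = 66 should equal n(n+1)/2 = 66.)
Step 4: Test statistic W = min(W+, W-) = 19.5.
Step 5: Ties in |d|, so use the tie-corrected normal approximation.
        E[W] = n(n+1)/4 = 11*12/4 = 33.
        Tie groups: |d|=3 (t=2), |d|=5 (t=2), |d|=7 (t=3), |d|=8 (t=2); sum(t^3 - t) = 42.
        Var[W] = n(n+1)(2n+1)/24 - sum(t^3-t)/48 = 3036/24 - 42/48 = 125.625.
        z = (W - E[W]) / sqrt(Var[W]) = (19.5 - 33) / 11.2083 = -1.2045.
        Two-sided p = 2*Phi(z) = 0.228408.
Step 6: alpha = 0.1. fail to reject H0.

W+ = 19.5, W- = 46.5, W = min = 19.5, p = 0.228408, fail to reject H0.


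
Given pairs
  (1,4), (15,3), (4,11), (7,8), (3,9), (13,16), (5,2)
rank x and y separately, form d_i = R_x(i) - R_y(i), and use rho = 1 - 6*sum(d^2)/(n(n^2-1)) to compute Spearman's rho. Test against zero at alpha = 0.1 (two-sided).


Step 1: Rank x and y separately (midranks; no ties here).
rank(x): 1->1, 15->7, 4->3, 7->5, 3->2, 13->6, 5->4
rank(y): 4->3, 3->2, 11->6, 8->4, 9->5, 16->7, 2->1
Step 2: d_i = R_x(i) - R_y(i); compute d_i^2.
  (1-3)^2=4, (7-2)^2=25, (3-6)^2=9, (5-4)^2=1, (2-5)^2=9, (6-7)^2=1, (4-1)^2=9
sum(d^2) = 58.
Step 3: rho = 1 - 6*58 / (7*(7^2 - 1)) = 1 - 348/336 = -0.035714.
Step 4: Under H0, t = rho * sqrt((n-2)/(1-rho^2)) = -0.0799 ~ t(5).
Step 5: Two-sided p-value from the t-distribution with 5 df = 0.939408.
Step 6: alpha = 0.1. fail to reject H0.

rho = -0.0357, p = 0.939408, fail to reject H0 at alpha = 0.1.


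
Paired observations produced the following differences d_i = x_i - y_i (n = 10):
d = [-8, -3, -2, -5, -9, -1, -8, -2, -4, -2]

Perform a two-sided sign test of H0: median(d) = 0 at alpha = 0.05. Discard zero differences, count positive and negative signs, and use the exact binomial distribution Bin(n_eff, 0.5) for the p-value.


Step 1: Discard zero differences. Original n = 10; n_eff = number of nonzero differences = 10.
Nonzero differences (with sign): -8, -3, -2, -5, -9, -1, -8, -2, -4, -2
Step 2: Count signs: positive = 0, negative = 10.
Step 3: Under H0: P(positive) = 0.5, so the number of positives S ~ Bin(10, 0.5).
Step 4: Two-sided exact p-value = sum of Bin(10,0.5) probabilities at or below the observed probability = 0.001953.
Step 5: alpha = 0.05. reject H0.

n_eff = 10, pos = 0, neg = 10, p = 0.001953, reject H0.


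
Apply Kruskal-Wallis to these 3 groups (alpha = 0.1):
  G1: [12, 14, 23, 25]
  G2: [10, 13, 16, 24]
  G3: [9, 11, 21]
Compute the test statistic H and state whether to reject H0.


Step 1: Combine all N = 11 observations and assign midranks.
sorted (value, group, rank): (9,G3,1), (10,G2,2), (11,G3,3), (12,G1,4), (13,G2,5), (14,G1,6), (16,G2,7), (21,G3,8), (23,G1,9), (24,G2,10), (25,G1,11)
Step 2: Sum ranks within each group.
R_1 = 30 (n_1 = 4)
R_2 = 24 (n_2 = 4)
R_3 = 12 (n_3 = 3)
Step 3: H = 12/(N(N+1)) * sum(R_i^2/n_i) - 3(N+1)
     = 12/(11*12) * (30^2/4 + 24^2/4 + 12^2/3) - 3*12
     = 0.090909 * 417 - 36
     = 1.909091.
Step 4: No ties, so H is used without correction.
Step 5: Under H0, H ~ chi^2(2); p-value = 0.384987.
Step 6: alpha = 0.1. fail to reject H0.

H = 1.9091, df = 2, p = 0.384987, fail to reject H0.


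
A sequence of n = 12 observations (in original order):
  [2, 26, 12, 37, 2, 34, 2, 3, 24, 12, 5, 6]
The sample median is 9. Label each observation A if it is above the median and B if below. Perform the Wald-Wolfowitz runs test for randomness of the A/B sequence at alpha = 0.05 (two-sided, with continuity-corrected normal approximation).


Step 1: Compute median = 9; label A = above, B = below.
Labels in order: BAAABABBAABB  (n_A = 6, n_B = 6)
Step 2: Count runs R = 7.
Step 3: Under H0 (random ordering), E[R] = 2*n_A*n_B/(n_A+n_B) + 1 = 2*6*6/12 + 1 = 7.0000.
        Var[R] = 2*n_A*n_B*(2*n_A*n_B - n_A - n_B) / ((n_A+n_B)^2 * (n_A+n_B-1)) = 4320/1584 = 2.7273.
        SD[R] = 1.6514.
Step 4: R = E[R], so z = 0 with no continuity correction.
Step 5: Two-sided p-value via normal approximation = 2*(1 - Phi(|z|)) = 1.000000.
Step 6: alpha = 0.05. fail to reject H0.

R = 7, z = 0.0000, p = 1.000000, fail to reject H0.


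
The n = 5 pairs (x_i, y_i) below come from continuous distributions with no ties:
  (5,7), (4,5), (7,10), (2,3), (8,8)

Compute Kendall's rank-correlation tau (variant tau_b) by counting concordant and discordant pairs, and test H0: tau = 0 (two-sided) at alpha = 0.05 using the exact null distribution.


Step 1: Enumerate the 10 unordered pairs (i,j) with i<j and classify each by sign(x_j-x_i) * sign(y_j-y_i).
  (1,2):dx=-1,dy=-2->C; (1,3):dx=+2,dy=+3->C; (1,4):dx=-3,dy=-4->C; (1,5):dx=+3,dy=+1->C
  (2,3):dx=+3,dy=+5->C; (2,4):dx=-2,dy=-2->C; (2,5):dx=+4,dy=+3->C; (3,4):dx=-5,dy=-7->C
  (3,5):dx=+1,dy=-2->D; (4,5):dx=+6,dy=+5->C
Step 2: C = 9, D = 1, total pairs = 10.
Step 3: tau = (C - D)/(n(n-1)/2) = (9 - 1)/10 = 0.800000.
Step 4: Exact two-sided p-value (enumerate n! = 120 permutations of y under H0): p = 0.083333.
Step 5: alpha = 0.05. fail to reject H0.

tau_b = 0.8000 (C=9, D=1), p = 0.083333, fail to reject H0.


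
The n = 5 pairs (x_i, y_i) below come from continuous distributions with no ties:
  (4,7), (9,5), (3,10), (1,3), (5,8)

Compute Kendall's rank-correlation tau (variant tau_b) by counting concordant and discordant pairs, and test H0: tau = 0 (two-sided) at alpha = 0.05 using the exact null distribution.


Step 1: Enumerate the 10 unordered pairs (i,j) with i<j and classify each by sign(x_j-x_i) * sign(y_j-y_i).
  (1,2):dx=+5,dy=-2->D; (1,3):dx=-1,dy=+3->D; (1,4):dx=-3,dy=-4->C; (1,5):dx=+1,dy=+1->C
  (2,3):dx=-6,dy=+5->D; (2,4):dx=-8,dy=-2->C; (2,5):dx=-4,dy=+3->D; (3,4):dx=-2,dy=-7->C
  (3,5):dx=+2,dy=-2->D; (4,5):dx=+4,dy=+5->C
Step 2: C = 5, D = 5, total pairs = 10.
Step 3: tau = (C - D)/(n(n-1)/2) = (5 - 5)/10 = 0.000000.
Step 4: Exact two-sided p-value (enumerate n! = 120 permutations of y under H0): p = 1.000000.
Step 5: alpha = 0.05. fail to reject H0.

tau_b = 0.0000 (C=5, D=5), p = 1.000000, fail to reject H0.


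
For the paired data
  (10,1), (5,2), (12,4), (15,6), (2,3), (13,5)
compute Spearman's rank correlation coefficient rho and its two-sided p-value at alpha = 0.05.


Step 1: Rank x and y separately (midranks; no ties here).
rank(x): 10->3, 5->2, 12->4, 15->6, 2->1, 13->5
rank(y): 1->1, 2->2, 4->4, 6->6, 3->3, 5->5
Step 2: d_i = R_x(i) - R_y(i); compute d_i^2.
  (3-1)^2=4, (2-2)^2=0, (4-4)^2=0, (6-6)^2=0, (1-3)^2=4, (5-5)^2=0
sum(d^2) = 8.
Step 3: rho = 1 - 6*8 / (6*(6^2 - 1)) = 1 - 48/210 = 0.771429.
Step 4: Under H0, t = rho * sqrt((n-2)/(1-rho^2)) = 2.4247 ~ t(4).
Step 5: Two-sided p-value from the t-distribution with 4 df = 0.072397.
Step 6: alpha = 0.05. fail to reject H0.

rho = 0.7714, p = 0.072397, fail to reject H0 at alpha = 0.05.


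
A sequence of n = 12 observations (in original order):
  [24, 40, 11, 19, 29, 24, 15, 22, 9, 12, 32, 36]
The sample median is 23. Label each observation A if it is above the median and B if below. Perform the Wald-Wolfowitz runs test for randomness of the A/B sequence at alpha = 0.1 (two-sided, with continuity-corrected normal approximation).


Step 1: Compute median = 23; label A = above, B = below.
Labels in order: AABBAABBBBAA  (n_A = 6, n_B = 6)
Step 2: Count runs R = 5.
Step 3: Under H0 (random ordering), E[R] = 2*n_A*n_B/(n_A+n_B) + 1 = 2*6*6/12 + 1 = 7.0000.
        Var[R] = 2*n_A*n_B*(2*n_A*n_B - n_A - n_B) / ((n_A+n_B)^2 * (n_A+n_B-1)) = 4320/1584 = 2.7273.
        SD[R] = 1.6514.
Step 4: Continuity-corrected z = (R + 0.5 - E[R]) / SD[R] = (5 + 0.5 - 7.0000) / 1.6514 = -0.9083.
Step 5: Two-sided p-value via normal approximation = 2*(1 - Phi(|z|)) = 0.363722.
Step 6: alpha = 0.1. fail to reject H0.

R = 5, z = -0.9083, p = 0.363722, fail to reject H0.


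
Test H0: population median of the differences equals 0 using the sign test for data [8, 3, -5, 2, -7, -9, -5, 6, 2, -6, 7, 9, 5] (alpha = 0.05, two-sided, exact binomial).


Step 1: Discard zero differences. Original n = 13; n_eff = number of nonzero differences = 13.
Nonzero differences (with sign): +8, +3, -5, +2, -7, -9, -5, +6, +2, -6, +7, +9, +5
Step 2: Count signs: positive = 8, negative = 5.
Step 3: Under H0: P(positive) = 0.5, so the number of positives S ~ Bin(13, 0.5).
Step 4: Two-sided exact p-value = sum of Bin(13,0.5) probabilities at or below the observed probability = 0.581055.
Step 5: alpha = 0.05. fail to reject H0.

n_eff = 13, pos = 8, neg = 5, p = 0.581055, fail to reject H0.


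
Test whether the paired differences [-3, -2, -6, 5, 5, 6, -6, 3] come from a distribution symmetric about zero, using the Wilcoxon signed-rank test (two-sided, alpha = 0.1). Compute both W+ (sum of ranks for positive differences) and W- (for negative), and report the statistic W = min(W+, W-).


Step 1: Drop any zero differences (none here) and take |d_i|.
|d| = [3, 2, 6, 5, 5, 6, 6, 3]
Step 2: Midrank |d_i| (ties get averaged ranks).
ranks: |3|->2.5, |2|->1, |6|->7, |5|->4.5, |5|->4.5, |6|->7, |6|->7, |3|->2.5
Step 3: Attach original signs; sum ranks with positive sign and with negative sign.
W+ = 4.5 + 4.5 + 7 + 2.5 = 18.5
W- = 2.5 + 1 + 7 + 7 = 17.5
(Check: W+ + W- = 36 should equal n(n+1)/2 = 36.)
Step 4: Test statistic W = min(W+, W-) = 17.5.
Step 5: Ties in |d|, so use the tie-corrected normal approximation.
        E[W] = n(n+1)/4 = 8*9/4 = 18.
        Tie groups: |d|=3 (t=2), |d|=5 (t=2), |d|=6 (t=3); sum(t^3 - t) = 36.
        Var[W] = n(n+1)(2n+1)/24 - sum(t^3-t)/48 = 1224/24 - 36/48 = 50.25.
        z = (W - E[W]) / sqrt(Var[W]) = (17.5 - 18) / 7.0887 = -0.0705.
        Two-sided p = 2*Phi(z) = 0.943768.
Step 6: alpha = 0.1. fail to reject H0.

W+ = 18.5, W- = 17.5, W = min = 17.5, p = 0.943768, fail to reject H0.


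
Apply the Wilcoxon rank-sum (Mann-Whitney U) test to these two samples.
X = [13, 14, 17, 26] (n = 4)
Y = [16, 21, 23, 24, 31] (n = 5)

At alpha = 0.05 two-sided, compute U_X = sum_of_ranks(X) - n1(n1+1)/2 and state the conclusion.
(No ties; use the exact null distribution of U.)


Step 1: Combine and sort all 9 observations; assign midranks.
sorted (value, group): (13,X), (14,X), (16,Y), (17,X), (21,Y), (23,Y), (24,Y), (26,X), (31,Y)
ranks: 13->1, 14->2, 16->3, 17->4, 21->5, 23->6, 24->7, 26->8, 31->9
Step 2: Rank sum for X: R1 = 1 + 2 + 4 + 8 = 15.
Step 3: U_X = R1 - n1(n1+1)/2 = 15 - 4*5/2 = 15 - 10 = 5.
       U_Y = n1*n2 - U_X = 20 - 5 = 15.
Step 4: No ties, so the exact null distribution of U (based on enumerating the C(9,4) = 126 equally likely rank assignments) gives the two-sided p-value.
Step 5: p-value = 0.285714; compare to alpha = 0.05. fail to reject H0.

U_X = 5, p = 0.285714, fail to reject H0 at alpha = 0.05.


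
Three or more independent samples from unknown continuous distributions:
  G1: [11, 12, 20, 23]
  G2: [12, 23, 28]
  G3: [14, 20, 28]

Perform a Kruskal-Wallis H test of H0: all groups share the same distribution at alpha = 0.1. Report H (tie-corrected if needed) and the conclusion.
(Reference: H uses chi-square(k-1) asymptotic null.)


Step 1: Combine all N = 10 observations and assign midranks.
sorted (value, group, rank): (11,G1,1), (12,G1,2.5), (12,G2,2.5), (14,G3,4), (20,G1,5.5), (20,G3,5.5), (23,G1,7.5), (23,G2,7.5), (28,G2,9.5), (28,G3,9.5)
Step 2: Sum ranks within each group.
R_1 = 16.5 (n_1 = 4)
R_2 = 19.5 (n_2 = 3)
R_3 = 19 (n_3 = 3)
Step 3: H = 12/(N(N+1)) * sum(R_i^2/n_i) - 3(N+1)
     = 12/(10*11) * (16.5^2/4 + 19.5^2/3 + 19^2/3) - 3*11
     = 0.109091 * 315.146 - 33
     = 1.379545.
Step 4: Ties present; correction factor C = 1 - 24/(10^3 - 10) = 0.975758. Corrected H = 1.379545 / 0.975758 = 1.413820.
Step 5: Under H0, H ~ chi^2(2); p-value = 0.493166.
Step 6: alpha = 0.1. fail to reject H0.

H = 1.4138, df = 2, p = 0.493166, fail to reject H0.


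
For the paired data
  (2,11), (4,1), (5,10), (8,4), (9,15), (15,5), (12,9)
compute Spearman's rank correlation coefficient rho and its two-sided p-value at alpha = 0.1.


Step 1: Rank x and y separately (midranks; no ties here).
rank(x): 2->1, 4->2, 5->3, 8->4, 9->5, 15->7, 12->6
rank(y): 11->6, 1->1, 10->5, 4->2, 15->7, 5->3, 9->4
Step 2: d_i = R_x(i) - R_y(i); compute d_i^2.
  (1-6)^2=25, (2-1)^2=1, (3-5)^2=4, (4-2)^2=4, (5-7)^2=4, (7-3)^2=16, (6-4)^2=4
sum(d^2) = 58.
Step 3: rho = 1 - 6*58 / (7*(7^2 - 1)) = 1 - 348/336 = -0.035714.
Step 4: Under H0, t = rho * sqrt((n-2)/(1-rho^2)) = -0.0799 ~ t(5).
Step 5: Two-sided p-value from the t-distribution with 5 df = 0.939408.
Step 6: alpha = 0.1. fail to reject H0.

rho = -0.0357, p = 0.939408, fail to reject H0 at alpha = 0.1.


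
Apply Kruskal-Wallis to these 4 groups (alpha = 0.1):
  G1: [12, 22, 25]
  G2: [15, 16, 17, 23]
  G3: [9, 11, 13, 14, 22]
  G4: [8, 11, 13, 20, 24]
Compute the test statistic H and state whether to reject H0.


Step 1: Combine all N = 17 observations and assign midranks.
sorted (value, group, rank): (8,G4,1), (9,G3,2), (11,G3,3.5), (11,G4,3.5), (12,G1,5), (13,G3,6.5), (13,G4,6.5), (14,G3,8), (15,G2,9), (16,G2,10), (17,G2,11), (20,G4,12), (22,G1,13.5), (22,G3,13.5), (23,G2,15), (24,G4,16), (25,G1,17)
Step 2: Sum ranks within each group.
R_1 = 35.5 (n_1 = 3)
R_2 = 45 (n_2 = 4)
R_3 = 33.5 (n_3 = 5)
R_4 = 39 (n_4 = 5)
Step 3: H = 12/(N(N+1)) * sum(R_i^2/n_i) - 3(N+1)
     = 12/(17*18) * (35.5^2/3 + 45^2/4 + 33.5^2/5 + 39^2/5) - 3*18
     = 0.039216 * 1454.98 - 54
     = 3.058170.
Step 4: Ties present; correction factor C = 1 - 18/(17^3 - 17) = 0.996324. Corrected H = 3.058170 / 0.996324 = 3.069455.
Step 5: Under H0, H ~ chi^2(3); p-value = 0.381040.
Step 6: alpha = 0.1. fail to reject H0.

H = 3.0695, df = 3, p = 0.381040, fail to reject H0.


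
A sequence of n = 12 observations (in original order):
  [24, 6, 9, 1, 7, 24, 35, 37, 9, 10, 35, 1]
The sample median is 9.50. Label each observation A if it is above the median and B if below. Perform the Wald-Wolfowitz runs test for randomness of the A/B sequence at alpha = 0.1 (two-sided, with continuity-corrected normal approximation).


Step 1: Compute median = 9.50; label A = above, B = below.
Labels in order: ABBBBAAABAAB  (n_A = 6, n_B = 6)
Step 2: Count runs R = 6.
Step 3: Under H0 (random ordering), E[R] = 2*n_A*n_B/(n_A+n_B) + 1 = 2*6*6/12 + 1 = 7.0000.
        Var[R] = 2*n_A*n_B*(2*n_A*n_B - n_A - n_B) / ((n_A+n_B)^2 * (n_A+n_B-1)) = 4320/1584 = 2.7273.
        SD[R] = 1.6514.
Step 4: Continuity-corrected z = (R + 0.5 - E[R]) / SD[R] = (6 + 0.5 - 7.0000) / 1.6514 = -0.3028.
Step 5: Two-sided p-value via normal approximation = 2*(1 - Phi(|z|)) = 0.762069.
Step 6: alpha = 0.1. fail to reject H0.

R = 6, z = -0.3028, p = 0.762069, fail to reject H0.


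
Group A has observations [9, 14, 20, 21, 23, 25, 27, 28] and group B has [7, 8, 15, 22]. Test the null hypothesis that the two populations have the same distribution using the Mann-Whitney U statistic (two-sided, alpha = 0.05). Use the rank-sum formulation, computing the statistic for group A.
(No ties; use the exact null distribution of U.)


Step 1: Combine and sort all 12 observations; assign midranks.
sorted (value, group): (7,Y), (8,Y), (9,X), (14,X), (15,Y), (20,X), (21,X), (22,Y), (23,X), (25,X), (27,X), (28,X)
ranks: 7->1, 8->2, 9->3, 14->4, 15->5, 20->6, 21->7, 22->8, 23->9, 25->10, 27->11, 28->12
Step 2: Rank sum for X: R1 = 3 + 4 + 6 + 7 + 9 + 10 + 11 + 12 = 62.
Step 3: U_X = R1 - n1(n1+1)/2 = 62 - 8*9/2 = 62 - 36 = 26.
       U_Y = n1*n2 - U_X = 32 - 26 = 6.
Step 4: No ties, so the exact null distribution of U (based on enumerating the C(12,8) = 495 equally likely rank assignments) gives the two-sided p-value.
Step 5: p-value = 0.109091; compare to alpha = 0.05. fail to reject H0.

U_X = 26, p = 0.109091, fail to reject H0 at alpha = 0.05.


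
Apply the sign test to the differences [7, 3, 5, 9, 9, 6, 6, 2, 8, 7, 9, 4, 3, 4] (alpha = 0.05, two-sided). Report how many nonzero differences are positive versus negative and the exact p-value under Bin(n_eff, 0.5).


Step 1: Discard zero differences. Original n = 14; n_eff = number of nonzero differences = 14.
Nonzero differences (with sign): +7, +3, +5, +9, +9, +6, +6, +2, +8, +7, +9, +4, +3, +4
Step 2: Count signs: positive = 14, negative = 0.
Step 3: Under H0: P(positive) = 0.5, so the number of positives S ~ Bin(14, 0.5).
Step 4: Two-sided exact p-value = sum of Bin(14,0.5) probabilities at or below the observed probability = 0.000122.
Step 5: alpha = 0.05. reject H0.

n_eff = 14, pos = 14, neg = 0, p = 0.000122, reject H0.


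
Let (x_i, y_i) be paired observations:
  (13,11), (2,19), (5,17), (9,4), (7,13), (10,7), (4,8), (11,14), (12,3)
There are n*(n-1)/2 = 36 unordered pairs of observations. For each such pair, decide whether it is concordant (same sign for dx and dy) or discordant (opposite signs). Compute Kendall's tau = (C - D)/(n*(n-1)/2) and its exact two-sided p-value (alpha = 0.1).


Step 1: Enumerate the 36 unordered pairs (i,j) with i<j and classify each by sign(x_j-x_i) * sign(y_j-y_i).
  (1,2):dx=-11,dy=+8->D; (1,3):dx=-8,dy=+6->D; (1,4):dx=-4,dy=-7->C; (1,5):dx=-6,dy=+2->D
  (1,6):dx=-3,dy=-4->C; (1,7):dx=-9,dy=-3->C; (1,8):dx=-2,dy=+3->D; (1,9):dx=-1,dy=-8->C
  (2,3):dx=+3,dy=-2->D; (2,4):dx=+7,dy=-15->D; (2,5):dx=+5,dy=-6->D; (2,6):dx=+8,dy=-12->D
  (2,7):dx=+2,dy=-11->D; (2,8):dx=+9,dy=-5->D; (2,9):dx=+10,dy=-16->D; (3,4):dx=+4,dy=-13->D
  (3,5):dx=+2,dy=-4->D; (3,6):dx=+5,dy=-10->D; (3,7):dx=-1,dy=-9->C; (3,8):dx=+6,dy=-3->D
  (3,9):dx=+7,dy=-14->D; (4,5):dx=-2,dy=+9->D; (4,6):dx=+1,dy=+3->C; (4,7):dx=-5,dy=+4->D
  (4,8):dx=+2,dy=+10->C; (4,9):dx=+3,dy=-1->D; (5,6):dx=+3,dy=-6->D; (5,7):dx=-3,dy=-5->C
  (5,8):dx=+4,dy=+1->C; (5,9):dx=+5,dy=-10->D; (6,7):dx=-6,dy=+1->D; (6,8):dx=+1,dy=+7->C
  (6,9):dx=+2,dy=-4->D; (7,8):dx=+7,dy=+6->C; (7,9):dx=+8,dy=-5->D; (8,9):dx=+1,dy=-11->D
Step 2: C = 11, D = 25, total pairs = 36.
Step 3: tau = (C - D)/(n(n-1)/2) = (11 - 25)/36 = -0.388889.
Step 4: Exact two-sided p-value (enumerate n! = 362880 permutations of y under H0): p = 0.180181.
Step 5: alpha = 0.1. fail to reject H0.

tau_b = -0.3889 (C=11, D=25), p = 0.180181, fail to reject H0.


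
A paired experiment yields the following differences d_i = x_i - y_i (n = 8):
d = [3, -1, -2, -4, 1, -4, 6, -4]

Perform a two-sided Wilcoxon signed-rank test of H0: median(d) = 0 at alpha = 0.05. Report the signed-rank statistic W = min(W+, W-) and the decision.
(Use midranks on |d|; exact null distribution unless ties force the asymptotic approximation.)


Step 1: Drop any zero differences (none here) and take |d_i|.
|d| = [3, 1, 2, 4, 1, 4, 6, 4]
Step 2: Midrank |d_i| (ties get averaged ranks).
ranks: |3|->4, |1|->1.5, |2|->3, |4|->6, |1|->1.5, |4|->6, |6|->8, |4|->6
Step 3: Attach original signs; sum ranks with positive sign and with negative sign.
W+ = 4 + 1.5 + 8 = 13.5
W- = 1.5 + 3 + 6 + 6 + 6 = 22.5
(Check: W+ + W- = 36 should equal n(n+1)/2 = 36.)
Step 4: Test statistic W = min(W+, W-) = 13.5.
Step 5: Ties in |d|, so use the tie-corrected normal approximation.
        E[W] = n(n+1)/4 = 8*9/4 = 18.
        Tie groups: |d|=1 (t=2), |d|=4 (t=3); sum(t^3 - t) = 30.
        Var[W] = n(n+1)(2n+1)/24 - sum(t^3-t)/48 = 1224/24 - 30/48 = 50.375.
        z = (W - E[W]) / sqrt(Var[W]) = (13.5 - 18) / 7.0975 = -0.6340.
        Two-sided p = 2*Phi(z) = 0.526066.
Step 6: alpha = 0.05. fail to reject H0.

W+ = 13.5, W- = 22.5, W = min = 13.5, p = 0.526066, fail to reject H0.


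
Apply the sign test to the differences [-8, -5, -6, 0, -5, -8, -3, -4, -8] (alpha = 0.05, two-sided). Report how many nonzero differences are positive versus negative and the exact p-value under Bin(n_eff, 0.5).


Step 1: Discard zero differences. Original n = 9; n_eff = number of nonzero differences = 8.
Nonzero differences (with sign): -8, -5, -6, -5, -8, -3, -4, -8
Step 2: Count signs: positive = 0, negative = 8.
Step 3: Under H0: P(positive) = 0.5, so the number of positives S ~ Bin(8, 0.5).
Step 4: Two-sided exact p-value = sum of Bin(8,0.5) probabilities at or below the observed probability = 0.007812.
Step 5: alpha = 0.05. reject H0.

n_eff = 8, pos = 0, neg = 8, p = 0.007812, reject H0.


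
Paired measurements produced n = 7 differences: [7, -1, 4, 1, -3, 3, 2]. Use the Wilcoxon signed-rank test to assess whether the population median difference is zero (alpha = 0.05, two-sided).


Step 1: Drop any zero differences (none here) and take |d_i|.
|d| = [7, 1, 4, 1, 3, 3, 2]
Step 2: Midrank |d_i| (ties get averaged ranks).
ranks: |7|->7, |1|->1.5, |4|->6, |1|->1.5, |3|->4.5, |3|->4.5, |2|->3
Step 3: Attach original signs; sum ranks with positive sign and with negative sign.
W+ = 7 + 6 + 1.5 + 4.5 + 3 = 22
W- = 1.5 + 4.5 = 6
(Check: W+ + W- = 28 should equal n(n+1)/2 = 28.)
Step 4: Test statistic W = min(W+, W-) = 6.
Step 5: Ties in |d|, so use the tie-corrected normal approximation.
        E[W] = n(n+1)/4 = 7*8/4 = 14.
        Tie groups: |d|=1 (t=2), |d|=3 (t=2); sum(t^3 - t) = 12.
        Var[W] = n(n+1)(2n+1)/24 - sum(t^3-t)/48 = 840/24 - 12/48 = 34.75.
        z = (W - E[W]) / sqrt(Var[W]) = (6 - 14) / 5.8949 = -1.3571.
        Two-sided p = 2*Phi(z) = 0.174749.
Step 6: alpha = 0.05. fail to reject H0.

W+ = 22, W- = 6, W = min = 6, p = 0.174749, fail to reject H0.


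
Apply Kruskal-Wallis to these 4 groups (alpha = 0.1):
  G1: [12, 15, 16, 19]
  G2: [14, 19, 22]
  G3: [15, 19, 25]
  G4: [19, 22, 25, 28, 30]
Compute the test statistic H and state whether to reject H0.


Step 1: Combine all N = 15 observations and assign midranks.
sorted (value, group, rank): (12,G1,1), (14,G2,2), (15,G1,3.5), (15,G3,3.5), (16,G1,5), (19,G1,7.5), (19,G2,7.5), (19,G3,7.5), (19,G4,7.5), (22,G2,10.5), (22,G4,10.5), (25,G3,12.5), (25,G4,12.5), (28,G4,14), (30,G4,15)
Step 2: Sum ranks within each group.
R_1 = 17 (n_1 = 4)
R_2 = 20 (n_2 = 3)
R_3 = 23.5 (n_3 = 3)
R_4 = 59.5 (n_4 = 5)
Step 3: H = 12/(N(N+1)) * sum(R_i^2/n_i) - 3(N+1)
     = 12/(15*16) * (17^2/4 + 20^2/3 + 23.5^2/3 + 59.5^2/5) - 3*16
     = 0.050000 * 1097.72 - 48
     = 6.885833.
Step 4: Ties present; correction factor C = 1 - 78/(15^3 - 15) = 0.976786. Corrected H = 6.885833 / 0.976786 = 7.049482.
Step 5: Under H0, H ~ chi^2(3); p-value = 0.070337.
Step 6: alpha = 0.1. reject H0.

H = 7.0495, df = 3, p = 0.070337, reject H0.


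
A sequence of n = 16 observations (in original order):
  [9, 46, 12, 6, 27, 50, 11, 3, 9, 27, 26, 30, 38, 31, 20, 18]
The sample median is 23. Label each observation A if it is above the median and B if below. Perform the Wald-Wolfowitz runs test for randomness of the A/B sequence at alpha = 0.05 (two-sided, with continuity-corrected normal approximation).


Step 1: Compute median = 23; label A = above, B = below.
Labels in order: BABBAABBBAAAAABB  (n_A = 8, n_B = 8)
Step 2: Count runs R = 7.
Step 3: Under H0 (random ordering), E[R] = 2*n_A*n_B/(n_A+n_B) + 1 = 2*8*8/16 + 1 = 9.0000.
        Var[R] = 2*n_A*n_B*(2*n_A*n_B - n_A - n_B) / ((n_A+n_B)^2 * (n_A+n_B-1)) = 14336/3840 = 3.7333.
        SD[R] = 1.9322.
Step 4: Continuity-corrected z = (R + 0.5 - E[R]) / SD[R] = (7 + 0.5 - 9.0000) / 1.9322 = -0.7763.
Step 5: Two-sided p-value via normal approximation = 2*(1 - Phi(|z|)) = 0.437558.
Step 6: alpha = 0.05. fail to reject H0.

R = 7, z = -0.7763, p = 0.437558, fail to reject H0.


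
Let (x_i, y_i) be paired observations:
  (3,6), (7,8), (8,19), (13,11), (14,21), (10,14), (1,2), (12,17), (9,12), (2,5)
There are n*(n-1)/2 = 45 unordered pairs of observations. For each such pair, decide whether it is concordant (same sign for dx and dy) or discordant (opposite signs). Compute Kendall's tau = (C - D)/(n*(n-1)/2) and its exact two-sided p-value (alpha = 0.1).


Step 1: Enumerate the 45 unordered pairs (i,j) with i<j and classify each by sign(x_j-x_i) * sign(y_j-y_i).
  (1,2):dx=+4,dy=+2->C; (1,3):dx=+5,dy=+13->C; (1,4):dx=+10,dy=+5->C; (1,5):dx=+11,dy=+15->C
  (1,6):dx=+7,dy=+8->C; (1,7):dx=-2,dy=-4->C; (1,8):dx=+9,dy=+11->C; (1,9):dx=+6,dy=+6->C
  (1,10):dx=-1,dy=-1->C; (2,3):dx=+1,dy=+11->C; (2,4):dx=+6,dy=+3->C; (2,5):dx=+7,dy=+13->C
  (2,6):dx=+3,dy=+6->C; (2,7):dx=-6,dy=-6->C; (2,8):dx=+5,dy=+9->C; (2,9):dx=+2,dy=+4->C
  (2,10):dx=-5,dy=-3->C; (3,4):dx=+5,dy=-8->D; (3,5):dx=+6,dy=+2->C; (3,6):dx=+2,dy=-5->D
  (3,7):dx=-7,dy=-17->C; (3,8):dx=+4,dy=-2->D; (3,9):dx=+1,dy=-7->D; (3,10):dx=-6,dy=-14->C
  (4,5):dx=+1,dy=+10->C; (4,6):dx=-3,dy=+3->D; (4,7):dx=-12,dy=-9->C; (4,8):dx=-1,dy=+6->D
  (4,9):dx=-4,dy=+1->D; (4,10):dx=-11,dy=-6->C; (5,6):dx=-4,dy=-7->C; (5,7):dx=-13,dy=-19->C
  (5,8):dx=-2,dy=-4->C; (5,9):dx=-5,dy=-9->C; (5,10):dx=-12,dy=-16->C; (6,7):dx=-9,dy=-12->C
  (6,8):dx=+2,dy=+3->C; (6,9):dx=-1,dy=-2->C; (6,10):dx=-8,dy=-9->C; (7,8):dx=+11,dy=+15->C
  (7,9):dx=+8,dy=+10->C; (7,10):dx=+1,dy=+3->C; (8,9):dx=-3,dy=-5->C; (8,10):dx=-10,dy=-12->C
  (9,10):dx=-7,dy=-7->C
Step 2: C = 38, D = 7, total pairs = 45.
Step 3: tau = (C - D)/(n(n-1)/2) = (38 - 7)/45 = 0.688889.
Step 4: Exact two-sided p-value (enumerate n! = 3628800 permutations of y under H0): p = 0.004687.
Step 5: alpha = 0.1. reject H0.

tau_b = 0.6889 (C=38, D=7), p = 0.004687, reject H0.


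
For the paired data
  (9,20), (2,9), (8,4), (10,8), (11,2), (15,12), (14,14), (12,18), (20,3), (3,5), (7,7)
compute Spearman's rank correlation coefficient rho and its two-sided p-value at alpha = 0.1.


Step 1: Rank x and y separately (midranks; no ties here).
rank(x): 9->5, 2->1, 8->4, 10->6, 11->7, 15->10, 14->9, 12->8, 20->11, 3->2, 7->3
rank(y): 20->11, 9->7, 4->3, 8->6, 2->1, 12->8, 14->9, 18->10, 3->2, 5->4, 7->5
Step 2: d_i = R_x(i) - R_y(i); compute d_i^2.
  (5-11)^2=36, (1-7)^2=36, (4-3)^2=1, (6-6)^2=0, (7-1)^2=36, (10-8)^2=4, (9-9)^2=0, (8-10)^2=4, (11-2)^2=81, (2-4)^2=4, (3-5)^2=4
sum(d^2) = 206.
Step 3: rho = 1 - 6*206 / (11*(11^2 - 1)) = 1 - 1236/1320 = 0.063636.
Step 4: Under H0, t = rho * sqrt((n-2)/(1-rho^2)) = 0.1913 ~ t(9).
Step 5: Two-sided p-value from the t-distribution with 9 df = 0.852539.
Step 6: alpha = 0.1. fail to reject H0.

rho = 0.0636, p = 0.852539, fail to reject H0 at alpha = 0.1.


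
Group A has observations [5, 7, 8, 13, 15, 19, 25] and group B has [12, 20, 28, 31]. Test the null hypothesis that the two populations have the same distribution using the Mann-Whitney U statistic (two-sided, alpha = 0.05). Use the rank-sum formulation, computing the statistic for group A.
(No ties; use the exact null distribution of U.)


Step 1: Combine and sort all 11 observations; assign midranks.
sorted (value, group): (5,X), (7,X), (8,X), (12,Y), (13,X), (15,X), (19,X), (20,Y), (25,X), (28,Y), (31,Y)
ranks: 5->1, 7->2, 8->3, 12->4, 13->5, 15->6, 19->7, 20->8, 25->9, 28->10, 31->11
Step 2: Rank sum for X: R1 = 1 + 2 + 3 + 5 + 6 + 7 + 9 = 33.
Step 3: U_X = R1 - n1(n1+1)/2 = 33 - 7*8/2 = 33 - 28 = 5.
       U_Y = n1*n2 - U_X = 28 - 5 = 23.
Step 4: No ties, so the exact null distribution of U (based on enumerating the C(11,7) = 330 equally likely rank assignments) gives the two-sided p-value.
Step 5: p-value = 0.109091; compare to alpha = 0.05. fail to reject H0.

U_X = 5, p = 0.109091, fail to reject H0 at alpha = 0.05.


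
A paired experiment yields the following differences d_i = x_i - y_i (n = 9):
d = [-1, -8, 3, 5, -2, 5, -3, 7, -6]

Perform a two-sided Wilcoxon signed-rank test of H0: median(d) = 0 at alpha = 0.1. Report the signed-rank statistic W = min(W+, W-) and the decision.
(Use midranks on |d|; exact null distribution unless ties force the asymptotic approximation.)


Step 1: Drop any zero differences (none here) and take |d_i|.
|d| = [1, 8, 3, 5, 2, 5, 3, 7, 6]
Step 2: Midrank |d_i| (ties get averaged ranks).
ranks: |1|->1, |8|->9, |3|->3.5, |5|->5.5, |2|->2, |5|->5.5, |3|->3.5, |7|->8, |6|->7
Step 3: Attach original signs; sum ranks with positive sign and with negative sign.
W+ = 3.5 + 5.5 + 5.5 + 8 = 22.5
W- = 1 + 9 + 2 + 3.5 + 7 = 22.5
(Check: W+ + W- = 45 should equal n(n+1)/2 = 45.)
Step 4: Test statistic W = min(W+, W-) = 22.5.
Step 5: Ties in |d|, so use the tie-corrected normal approximation.
        E[W] = n(n+1)/4 = 9*10/4 = 22.5.
        Tie groups: |d|=3 (t=2), |d|=5 (t=2); sum(t^3 - t) = 12.
        Var[W] = n(n+1)(2n+1)/24 - sum(t^3-t)/48 = 1710/24 - 12/48 = 71.
        z = (W - E[W]) / sqrt(Var[W]) = (22.5 - 22.5) / 8.4261 = 0.0000.
        Two-sided p = 2*Phi(z) = 1.000000.
Step 6: alpha = 0.1. fail to reject H0.

W+ = 22.5, W- = 22.5, W = min = 22.5, p = 1.000000, fail to reject H0.
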